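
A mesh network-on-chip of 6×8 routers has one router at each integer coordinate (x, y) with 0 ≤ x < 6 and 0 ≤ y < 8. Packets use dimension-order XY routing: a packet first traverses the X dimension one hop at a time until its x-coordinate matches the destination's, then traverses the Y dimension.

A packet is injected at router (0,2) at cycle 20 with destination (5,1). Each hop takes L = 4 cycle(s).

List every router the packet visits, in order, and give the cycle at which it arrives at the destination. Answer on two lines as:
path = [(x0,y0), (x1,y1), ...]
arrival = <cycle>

path = [(0,2), (1,2), (2,2), (3,2), (4,2), (5,2), (5,1)]
arrival = 44

t=20: at (0,2)
t=24: at (1,2) after E
t=28: at (2,2) after E
t=32: at (3,2) after E
t=36: at (4,2) after E
t=40: at (5,2) after E
t=44: at (5,1) after S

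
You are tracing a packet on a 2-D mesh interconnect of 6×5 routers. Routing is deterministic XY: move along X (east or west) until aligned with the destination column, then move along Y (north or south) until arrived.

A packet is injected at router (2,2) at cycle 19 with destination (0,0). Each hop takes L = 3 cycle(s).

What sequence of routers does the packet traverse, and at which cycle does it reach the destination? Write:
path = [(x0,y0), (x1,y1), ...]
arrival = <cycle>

hop 0: (2,2) @ cyc 19
hop 1: (1,2) @ cyc 22  [W]
hop 2: (0,2) @ cyc 25  [W]
hop 3: (0,1) @ cyc 28  [S]
hop 4: (0,0) @ cyc 31  [S]

path = [(2,2), (1,2), (0,2), (0,1), (0,0)]
arrival = 31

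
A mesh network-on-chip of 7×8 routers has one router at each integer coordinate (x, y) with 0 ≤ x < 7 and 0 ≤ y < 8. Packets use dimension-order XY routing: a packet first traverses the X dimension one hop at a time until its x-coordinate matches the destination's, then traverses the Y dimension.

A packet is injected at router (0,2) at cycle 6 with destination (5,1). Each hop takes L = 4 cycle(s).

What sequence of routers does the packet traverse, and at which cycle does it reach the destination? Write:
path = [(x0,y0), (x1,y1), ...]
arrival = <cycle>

path = [(0,2), (1,2), (2,2), (3,2), (4,2), (5,2), (5,1)]
arrival = 30

[0] x=0 y=2 t=6
[1] x=1 y=2 t=10 →E
[2] x=2 y=2 t=14 →E
[3] x=3 y=2 t=18 →E
[4] x=4 y=2 t=22 →E
[5] x=5 y=2 t=26 →E
[6] x=5 y=1 t=30 →S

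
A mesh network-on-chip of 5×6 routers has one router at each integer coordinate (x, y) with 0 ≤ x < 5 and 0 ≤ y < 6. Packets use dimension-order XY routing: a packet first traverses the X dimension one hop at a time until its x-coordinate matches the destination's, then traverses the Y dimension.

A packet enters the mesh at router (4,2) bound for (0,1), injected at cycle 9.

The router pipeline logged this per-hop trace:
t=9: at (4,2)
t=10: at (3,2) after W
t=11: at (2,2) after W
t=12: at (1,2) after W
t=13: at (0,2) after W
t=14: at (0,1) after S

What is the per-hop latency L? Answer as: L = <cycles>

L = 1

Between hops 0 and 1 the cycle counter advances 10 − 9 = 1.
Per-hop latency L = Δcyc = 1.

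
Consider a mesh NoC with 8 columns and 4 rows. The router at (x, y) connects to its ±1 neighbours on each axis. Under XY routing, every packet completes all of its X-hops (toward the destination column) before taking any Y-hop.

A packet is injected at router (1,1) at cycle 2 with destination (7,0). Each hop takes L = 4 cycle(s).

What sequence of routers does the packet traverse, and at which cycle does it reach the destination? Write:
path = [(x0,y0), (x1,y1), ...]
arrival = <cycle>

#0 — 1,1 | c2
#1 — 2,1 | c6 | E
#2 — 3,1 | c10 | E
#3 — 4,1 | c14 | E
#4 — 5,1 | c18 | E
#5 — 6,1 | c22 | E
#6 — 7,1 | c26 | E
#7 — 7,0 | c30 | S

path = [(1,1), (2,1), (3,1), (4,1), (5,1), (6,1), (7,1), (7,0)]
arrival = 30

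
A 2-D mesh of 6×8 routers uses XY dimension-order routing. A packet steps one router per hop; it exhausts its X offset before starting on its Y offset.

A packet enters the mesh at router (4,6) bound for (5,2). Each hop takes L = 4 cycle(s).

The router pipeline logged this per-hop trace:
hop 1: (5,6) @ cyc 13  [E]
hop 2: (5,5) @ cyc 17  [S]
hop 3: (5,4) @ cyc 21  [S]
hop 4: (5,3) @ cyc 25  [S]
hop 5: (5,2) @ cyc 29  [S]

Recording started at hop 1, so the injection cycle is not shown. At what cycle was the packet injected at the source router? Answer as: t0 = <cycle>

t0 = 9

cyc[1] = 13 and cyc[k] = t0 + k·L for every k.
Therefore t0 = 13 − L = 9.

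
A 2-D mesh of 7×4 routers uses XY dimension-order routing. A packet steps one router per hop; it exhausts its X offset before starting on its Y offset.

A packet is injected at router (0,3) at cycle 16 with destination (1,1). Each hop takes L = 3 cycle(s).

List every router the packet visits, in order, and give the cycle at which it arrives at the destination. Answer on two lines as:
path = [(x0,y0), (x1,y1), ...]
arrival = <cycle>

src (0,3)  cyc=16
E→(1,3)  cyc=19
S→(1,2)  cyc=22
S→(1,1)  cyc=25

path = [(0,3), (1,3), (1,2), (1,1)]
arrival = 25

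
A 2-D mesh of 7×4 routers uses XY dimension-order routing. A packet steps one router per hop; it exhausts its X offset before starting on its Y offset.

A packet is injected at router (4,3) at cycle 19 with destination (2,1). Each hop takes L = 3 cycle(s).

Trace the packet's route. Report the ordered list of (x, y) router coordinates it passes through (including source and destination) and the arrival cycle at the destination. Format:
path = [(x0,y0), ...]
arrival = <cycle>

#0 — 4,3 | c19
#1 — 3,3 | c22 | W
#2 — 2,3 | c25 | W
#3 — 2,2 | c28 | S
#4 — 2,1 | c31 | S

path = [(4,3), (3,3), (2,3), (2,2), (2,1)]
arrival = 31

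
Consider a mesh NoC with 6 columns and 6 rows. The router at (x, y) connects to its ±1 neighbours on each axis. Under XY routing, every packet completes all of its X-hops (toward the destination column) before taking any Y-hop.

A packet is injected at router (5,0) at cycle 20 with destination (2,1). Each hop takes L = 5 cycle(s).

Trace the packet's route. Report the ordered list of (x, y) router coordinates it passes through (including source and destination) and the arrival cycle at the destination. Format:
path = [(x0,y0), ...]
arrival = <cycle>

#0 — 5,0 | c20
#1 — 4,0 | c25 | W
#2 — 3,0 | c30 | W
#3 — 2,0 | c35 | W
#4 — 2,1 | c40 | N

path = [(5,0), (4,0), (3,0), (2,0), (2,1)]
arrival = 40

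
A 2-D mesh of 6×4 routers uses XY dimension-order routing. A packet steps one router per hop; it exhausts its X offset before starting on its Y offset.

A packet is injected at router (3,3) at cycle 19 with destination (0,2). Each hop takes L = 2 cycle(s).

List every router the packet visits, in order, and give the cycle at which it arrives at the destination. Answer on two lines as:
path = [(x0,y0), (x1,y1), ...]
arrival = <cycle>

t=19: at (3,3)
t=21: at (2,3) after W
t=23: at (1,3) after W
t=25: at (0,3) after W
t=27: at (0,2) after S

path = [(3,3), (2,3), (1,3), (0,3), (0,2)]
arrival = 27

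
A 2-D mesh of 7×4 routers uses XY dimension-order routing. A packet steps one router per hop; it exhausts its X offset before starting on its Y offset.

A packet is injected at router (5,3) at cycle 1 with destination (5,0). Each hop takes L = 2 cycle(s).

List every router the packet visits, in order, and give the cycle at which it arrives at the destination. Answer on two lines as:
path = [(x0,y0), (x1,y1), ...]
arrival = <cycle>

t=1: at (5,3)
t=3: at (5,2) after S
t=5: at (5,1) after S
t=7: at (5,0) after S

path = [(5,3), (5,2), (5,1), (5,0)]
arrival = 7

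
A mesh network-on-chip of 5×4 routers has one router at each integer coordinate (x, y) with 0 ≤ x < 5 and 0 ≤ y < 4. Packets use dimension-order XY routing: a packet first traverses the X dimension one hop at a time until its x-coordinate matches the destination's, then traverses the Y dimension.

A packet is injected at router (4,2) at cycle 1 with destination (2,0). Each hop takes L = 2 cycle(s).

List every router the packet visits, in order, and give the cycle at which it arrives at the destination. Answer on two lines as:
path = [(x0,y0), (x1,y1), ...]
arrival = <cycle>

path = [(4,2), (3,2), (2,2), (2,1), (2,0)]
arrival = 9

t=1: at (4,2)
t=3: at (3,2) after W
t=5: at (2,2) after W
t=7: at (2,1) after S
t=9: at (2,0) after S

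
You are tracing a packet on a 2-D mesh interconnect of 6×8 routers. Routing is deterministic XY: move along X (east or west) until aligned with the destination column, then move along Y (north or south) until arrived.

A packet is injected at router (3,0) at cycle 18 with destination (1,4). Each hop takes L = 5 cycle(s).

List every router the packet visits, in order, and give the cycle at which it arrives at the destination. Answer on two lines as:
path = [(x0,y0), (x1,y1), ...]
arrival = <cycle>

src (3,0)  cyc=18
W→(2,0)  cyc=23
W→(1,0)  cyc=28
N→(1,1)  cyc=33
N→(1,2)  cyc=38
N→(1,3)  cyc=43
N→(1,4)  cyc=48

path = [(3,0), (2,0), (1,0), (1,1), (1,2), (1,3), (1,4)]
arrival = 48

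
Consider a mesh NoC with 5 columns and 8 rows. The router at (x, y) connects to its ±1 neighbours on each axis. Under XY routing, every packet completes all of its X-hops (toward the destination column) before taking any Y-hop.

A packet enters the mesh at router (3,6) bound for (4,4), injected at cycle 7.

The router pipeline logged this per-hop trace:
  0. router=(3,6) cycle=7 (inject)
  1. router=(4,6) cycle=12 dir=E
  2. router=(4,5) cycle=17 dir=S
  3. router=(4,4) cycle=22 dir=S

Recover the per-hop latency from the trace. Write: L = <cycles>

cyc[1] − cyc[0] = 12 − 7 = 5.
Each hop adds L, hence L = 5.

L = 5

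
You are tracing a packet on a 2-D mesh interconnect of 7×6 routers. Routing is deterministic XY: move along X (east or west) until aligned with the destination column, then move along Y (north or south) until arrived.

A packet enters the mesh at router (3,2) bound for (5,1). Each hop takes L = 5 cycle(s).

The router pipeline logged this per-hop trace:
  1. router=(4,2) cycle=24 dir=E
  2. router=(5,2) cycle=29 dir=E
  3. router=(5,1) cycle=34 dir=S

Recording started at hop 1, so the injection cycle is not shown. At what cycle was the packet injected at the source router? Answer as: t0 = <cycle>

t0 = 19

At hop 1 the cycle is 24; in general cyc_k = t0 + kL.
Subtract one hop: t0 = 24 − 5 = 19.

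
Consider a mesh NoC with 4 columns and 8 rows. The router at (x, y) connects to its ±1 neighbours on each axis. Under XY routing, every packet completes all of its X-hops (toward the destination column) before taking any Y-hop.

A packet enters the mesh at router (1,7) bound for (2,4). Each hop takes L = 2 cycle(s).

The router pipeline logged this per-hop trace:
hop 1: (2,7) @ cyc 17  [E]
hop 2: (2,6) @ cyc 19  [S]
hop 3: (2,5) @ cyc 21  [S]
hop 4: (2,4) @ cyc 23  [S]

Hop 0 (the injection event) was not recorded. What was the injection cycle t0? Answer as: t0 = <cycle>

t0 = 15

cyc[1] = 17 and cyc[k] = t0 + k·L for every k.
So t0 = 17 − 1·2 = 15.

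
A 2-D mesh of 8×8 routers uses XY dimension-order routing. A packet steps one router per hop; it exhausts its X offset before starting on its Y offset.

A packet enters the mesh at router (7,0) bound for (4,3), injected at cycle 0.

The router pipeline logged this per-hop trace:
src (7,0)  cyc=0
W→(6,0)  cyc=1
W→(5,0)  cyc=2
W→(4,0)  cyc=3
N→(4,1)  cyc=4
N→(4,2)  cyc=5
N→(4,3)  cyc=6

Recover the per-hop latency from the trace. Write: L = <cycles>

Between hops 0 and 1 the cycle counter advances 1 − 0 = 1.
That increment is L by definition: L = 1.

L = 1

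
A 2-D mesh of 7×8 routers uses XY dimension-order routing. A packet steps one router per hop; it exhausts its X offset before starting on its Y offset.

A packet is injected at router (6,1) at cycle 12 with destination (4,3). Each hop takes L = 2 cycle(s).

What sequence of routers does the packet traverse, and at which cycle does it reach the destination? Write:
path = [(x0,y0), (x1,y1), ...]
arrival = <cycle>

  0. router=(6,1) cycle=12 (inject)
  1. router=(5,1) cycle=14 dir=W
  2. router=(4,1) cycle=16 dir=W
  3. router=(4,2) cycle=18 dir=N
  4. router=(4,3) cycle=20 dir=N

path = [(6,1), (5,1), (4,1), (4,2), (4,3)]
arrival = 20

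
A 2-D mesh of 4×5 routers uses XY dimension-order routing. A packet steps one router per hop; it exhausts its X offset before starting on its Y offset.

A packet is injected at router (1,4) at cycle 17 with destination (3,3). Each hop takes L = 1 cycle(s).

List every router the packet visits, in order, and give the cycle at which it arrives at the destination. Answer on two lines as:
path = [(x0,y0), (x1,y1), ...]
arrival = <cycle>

hop 0: (1,4) @ cyc 17
hop 1: (2,4) @ cyc 18  [E]
hop 2: (3,4) @ cyc 19  [E]
hop 3: (3,3) @ cyc 20  [S]

path = [(1,4), (2,4), (3,4), (3,3)]
arrival = 20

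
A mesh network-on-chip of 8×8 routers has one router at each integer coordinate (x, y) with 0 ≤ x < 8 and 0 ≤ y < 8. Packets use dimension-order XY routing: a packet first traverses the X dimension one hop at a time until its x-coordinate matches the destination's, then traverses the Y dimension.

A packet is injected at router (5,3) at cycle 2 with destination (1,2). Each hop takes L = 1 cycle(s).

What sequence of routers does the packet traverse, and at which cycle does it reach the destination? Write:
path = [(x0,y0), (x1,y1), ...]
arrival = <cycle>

  0. router=(5,3) cycle=2 (inject)
  1. router=(4,3) cycle=3 dir=W
  2. router=(3,3) cycle=4 dir=W
  3. router=(2,3) cycle=5 dir=W
  4. router=(1,3) cycle=6 dir=W
  5. router=(1,2) cycle=7 dir=S

path = [(5,3), (4,3), (3,3), (2,3), (1,3), (1,2)]
arrival = 7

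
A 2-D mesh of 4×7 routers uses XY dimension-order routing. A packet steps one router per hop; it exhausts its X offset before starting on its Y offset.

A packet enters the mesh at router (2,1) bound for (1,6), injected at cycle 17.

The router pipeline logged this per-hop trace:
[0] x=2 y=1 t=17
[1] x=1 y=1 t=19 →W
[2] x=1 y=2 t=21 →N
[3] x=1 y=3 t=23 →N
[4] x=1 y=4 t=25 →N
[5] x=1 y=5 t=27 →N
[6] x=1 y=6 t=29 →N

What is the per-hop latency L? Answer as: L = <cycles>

L = 2

Between hops 0 and 1 the cycle counter advances 19 − 17 = 2.
Per-hop latency L = Δcyc = 2.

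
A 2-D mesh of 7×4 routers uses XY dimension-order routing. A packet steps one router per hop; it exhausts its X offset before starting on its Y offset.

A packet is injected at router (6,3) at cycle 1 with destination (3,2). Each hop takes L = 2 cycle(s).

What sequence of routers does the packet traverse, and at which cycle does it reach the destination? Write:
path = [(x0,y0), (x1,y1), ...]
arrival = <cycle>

path = [(6,3), (5,3), (4,3), (3,3), (3,2)]
arrival = 9

t=1: at (6,3)
t=3: at (5,3) after W
t=5: at (4,3) after W
t=7: at (3,3) after W
t=9: at (3,2) after S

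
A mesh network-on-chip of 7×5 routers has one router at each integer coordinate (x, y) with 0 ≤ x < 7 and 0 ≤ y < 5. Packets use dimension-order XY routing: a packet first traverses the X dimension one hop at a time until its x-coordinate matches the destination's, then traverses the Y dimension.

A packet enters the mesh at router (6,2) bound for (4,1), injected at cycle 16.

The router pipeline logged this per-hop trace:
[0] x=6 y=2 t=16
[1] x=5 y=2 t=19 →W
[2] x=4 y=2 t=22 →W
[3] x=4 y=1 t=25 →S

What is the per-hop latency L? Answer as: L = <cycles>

L = 3

From hop 0 (16) to hop 1 (19): +3 cycles.
Per-hop latency L = Δcyc = 3.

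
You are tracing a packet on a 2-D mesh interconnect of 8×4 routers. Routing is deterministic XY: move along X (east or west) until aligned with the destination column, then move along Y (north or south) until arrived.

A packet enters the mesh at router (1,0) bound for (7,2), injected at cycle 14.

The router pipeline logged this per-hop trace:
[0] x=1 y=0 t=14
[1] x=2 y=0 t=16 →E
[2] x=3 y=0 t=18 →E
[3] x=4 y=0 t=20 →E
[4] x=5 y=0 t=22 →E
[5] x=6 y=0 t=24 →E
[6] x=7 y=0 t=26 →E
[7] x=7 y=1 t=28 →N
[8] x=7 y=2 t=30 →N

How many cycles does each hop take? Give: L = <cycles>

From hop 0 (14) to hop 1 (16): +2 cycles.
Per-hop latency L = Δcyc = 2.

L = 2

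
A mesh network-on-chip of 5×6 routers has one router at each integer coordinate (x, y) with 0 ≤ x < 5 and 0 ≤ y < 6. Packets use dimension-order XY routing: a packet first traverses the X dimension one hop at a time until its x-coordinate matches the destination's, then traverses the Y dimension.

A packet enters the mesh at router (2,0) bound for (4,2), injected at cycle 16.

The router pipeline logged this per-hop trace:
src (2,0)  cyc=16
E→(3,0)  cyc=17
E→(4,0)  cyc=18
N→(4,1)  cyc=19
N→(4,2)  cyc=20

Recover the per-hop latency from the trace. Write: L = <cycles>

Δcyc across hop 0→1: 17 − 16 = 1.
One hop costs L cycles, so L = 1.

L = 1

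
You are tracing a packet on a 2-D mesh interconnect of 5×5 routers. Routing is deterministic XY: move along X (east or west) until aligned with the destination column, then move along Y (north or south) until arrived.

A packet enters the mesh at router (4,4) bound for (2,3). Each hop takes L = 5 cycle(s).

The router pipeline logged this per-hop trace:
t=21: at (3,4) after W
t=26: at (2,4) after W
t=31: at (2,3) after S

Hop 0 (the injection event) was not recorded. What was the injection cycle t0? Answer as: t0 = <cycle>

t0 = 16

cyc[1] = 21 and cyc[k] = t0 + k·L for every k.
Subtract one hop: t0 = 21 − 5 = 16.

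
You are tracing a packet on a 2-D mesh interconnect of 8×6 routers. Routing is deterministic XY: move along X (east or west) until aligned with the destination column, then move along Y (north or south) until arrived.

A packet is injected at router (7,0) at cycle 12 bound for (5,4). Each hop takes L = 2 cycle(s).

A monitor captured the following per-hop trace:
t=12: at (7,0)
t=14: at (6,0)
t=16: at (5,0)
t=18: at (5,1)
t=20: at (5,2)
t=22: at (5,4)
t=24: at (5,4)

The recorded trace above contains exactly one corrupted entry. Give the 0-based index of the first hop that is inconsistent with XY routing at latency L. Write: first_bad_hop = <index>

check 1→ d=(-1,0) cyc+2: ok
check 2→ d=(-1,0) cyc+2: ok
check 3→ d=(0,1) cyc+2: ok
check 4→ d=(0,1) cyc+2: ok
check 5→ d=(0,2) cyc+2: BAD: non-unit step

first_bad_hop = 5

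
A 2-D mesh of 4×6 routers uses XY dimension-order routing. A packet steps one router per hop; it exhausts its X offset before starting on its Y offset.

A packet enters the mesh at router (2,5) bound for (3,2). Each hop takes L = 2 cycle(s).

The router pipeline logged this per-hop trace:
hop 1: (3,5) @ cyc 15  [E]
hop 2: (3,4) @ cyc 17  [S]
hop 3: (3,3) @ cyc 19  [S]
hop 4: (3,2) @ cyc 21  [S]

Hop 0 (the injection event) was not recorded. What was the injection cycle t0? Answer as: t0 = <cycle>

t0 = 13

The first recorded entry is hop 1 at cycle 15.
Therefore t0 = 15 − L = 13.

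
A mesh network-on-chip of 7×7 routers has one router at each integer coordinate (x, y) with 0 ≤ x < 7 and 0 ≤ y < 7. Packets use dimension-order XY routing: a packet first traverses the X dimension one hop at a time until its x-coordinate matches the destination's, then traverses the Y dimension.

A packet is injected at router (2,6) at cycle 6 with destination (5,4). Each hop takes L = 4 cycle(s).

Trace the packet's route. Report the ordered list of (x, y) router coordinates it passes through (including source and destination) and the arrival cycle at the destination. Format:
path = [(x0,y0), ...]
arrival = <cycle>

t=6: at (2,6)
t=10: at (3,6) after E
t=14: at (4,6) after E
t=18: at (5,6) after E
t=22: at (5,5) after S
t=26: at (5,4) after S

path = [(2,6), (3,6), (4,6), (5,6), (5,5), (5,4)]
arrival = 26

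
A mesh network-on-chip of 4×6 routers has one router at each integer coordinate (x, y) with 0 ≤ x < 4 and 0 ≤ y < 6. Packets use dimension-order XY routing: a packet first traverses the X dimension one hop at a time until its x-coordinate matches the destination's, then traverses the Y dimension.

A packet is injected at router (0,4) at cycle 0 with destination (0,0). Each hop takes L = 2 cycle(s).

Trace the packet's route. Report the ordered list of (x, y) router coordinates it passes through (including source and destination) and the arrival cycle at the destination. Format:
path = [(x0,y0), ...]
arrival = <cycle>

hop 0: (0,4) @ cyc 0
hop 1: (0,3) @ cyc 2  [S]
hop 2: (0,2) @ cyc 4  [S]
hop 3: (0,1) @ cyc 6  [S]
hop 4: (0,0) @ cyc 8  [S]

path = [(0,4), (0,3), (0,2), (0,1), (0,0)]
arrival = 8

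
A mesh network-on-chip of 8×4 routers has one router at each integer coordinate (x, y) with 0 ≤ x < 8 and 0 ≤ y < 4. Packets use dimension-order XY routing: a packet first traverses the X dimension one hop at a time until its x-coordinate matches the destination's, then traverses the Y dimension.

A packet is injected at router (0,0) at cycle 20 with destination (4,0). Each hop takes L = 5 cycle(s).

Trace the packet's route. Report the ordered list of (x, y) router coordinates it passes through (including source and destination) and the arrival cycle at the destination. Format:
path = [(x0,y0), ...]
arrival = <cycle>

hop 0: (0,0) @ cyc 20
hop 1: (1,0) @ cyc 25  [E]
hop 2: (2,0) @ cyc 30  [E]
hop 3: (3,0) @ cyc 35  [E]
hop 4: (4,0) @ cyc 40  [E]

path = [(0,0), (1,0), (2,0), (3,0), (4,0)]
arrival = 40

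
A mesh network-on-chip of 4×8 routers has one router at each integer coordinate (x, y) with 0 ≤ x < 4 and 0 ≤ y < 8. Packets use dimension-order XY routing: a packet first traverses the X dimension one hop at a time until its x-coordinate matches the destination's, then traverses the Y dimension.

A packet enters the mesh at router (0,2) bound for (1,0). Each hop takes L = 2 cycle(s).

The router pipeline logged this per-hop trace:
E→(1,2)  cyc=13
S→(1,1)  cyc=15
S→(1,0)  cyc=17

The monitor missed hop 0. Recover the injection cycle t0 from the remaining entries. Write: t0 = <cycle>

cyc[1] = 13 and cyc[k] = t0 + k·L for every k.
t0 = cyc[1] − L = 13 − 2 = 11.

t0 = 11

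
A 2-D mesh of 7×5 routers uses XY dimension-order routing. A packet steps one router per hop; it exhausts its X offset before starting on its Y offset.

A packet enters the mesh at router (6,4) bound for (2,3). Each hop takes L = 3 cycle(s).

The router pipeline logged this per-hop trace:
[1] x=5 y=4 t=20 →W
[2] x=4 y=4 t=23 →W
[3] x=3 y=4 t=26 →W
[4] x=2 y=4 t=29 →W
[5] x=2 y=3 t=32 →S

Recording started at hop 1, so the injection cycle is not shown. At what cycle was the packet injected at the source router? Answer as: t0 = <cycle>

Hop 1 reached at cycle 20; hop k is at t0 + k·L.
t0 = cyc[1] − L = 20 − 3 = 17.

t0 = 17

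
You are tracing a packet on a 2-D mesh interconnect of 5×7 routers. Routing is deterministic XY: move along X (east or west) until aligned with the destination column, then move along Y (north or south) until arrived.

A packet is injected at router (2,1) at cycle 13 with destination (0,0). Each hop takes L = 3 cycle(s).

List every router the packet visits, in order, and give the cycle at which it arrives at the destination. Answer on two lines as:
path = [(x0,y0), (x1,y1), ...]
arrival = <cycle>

path = [(2,1), (1,1), (0,1), (0,0)]
arrival = 22

src (2,1)  cyc=13
W→(1,1)  cyc=16
W→(0,1)  cyc=19
S→(0,0)  cyc=22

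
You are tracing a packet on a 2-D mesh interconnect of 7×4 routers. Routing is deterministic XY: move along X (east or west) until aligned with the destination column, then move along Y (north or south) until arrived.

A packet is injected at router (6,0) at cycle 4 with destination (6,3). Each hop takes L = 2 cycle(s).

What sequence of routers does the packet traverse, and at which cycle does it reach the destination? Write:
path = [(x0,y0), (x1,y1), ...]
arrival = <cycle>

path = [(6,0), (6,1), (6,2), (6,3)]
arrival = 10

hop 0: (6,0) @ cyc 4
hop 1: (6,1) @ cyc 6  [N]
hop 2: (6,2) @ cyc 8  [N]
hop 3: (6,3) @ cyc 10  [N]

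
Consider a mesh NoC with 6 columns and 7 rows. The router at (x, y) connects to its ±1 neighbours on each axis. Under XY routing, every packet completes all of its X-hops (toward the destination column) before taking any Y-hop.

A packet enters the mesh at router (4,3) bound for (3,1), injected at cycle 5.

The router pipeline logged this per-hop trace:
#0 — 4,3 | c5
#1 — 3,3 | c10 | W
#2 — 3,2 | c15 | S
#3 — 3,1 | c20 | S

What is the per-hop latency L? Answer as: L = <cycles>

cyc[1] − cyc[0] = 10 − 5 = 5.
That increment is L by definition: L = 5.

L = 5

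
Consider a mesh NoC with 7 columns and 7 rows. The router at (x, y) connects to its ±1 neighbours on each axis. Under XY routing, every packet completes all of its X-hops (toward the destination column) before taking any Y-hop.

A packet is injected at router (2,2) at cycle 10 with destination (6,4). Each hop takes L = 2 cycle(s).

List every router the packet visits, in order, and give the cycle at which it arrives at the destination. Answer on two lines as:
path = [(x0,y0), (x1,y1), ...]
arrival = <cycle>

src (2,2)  cyc=10
E→(3,2)  cyc=12
E→(4,2)  cyc=14
E→(5,2)  cyc=16
E→(6,2)  cyc=18
N→(6,3)  cyc=20
N→(6,4)  cyc=22

path = [(2,2), (3,2), (4,2), (5,2), (6,2), (6,3), (6,4)]
arrival = 22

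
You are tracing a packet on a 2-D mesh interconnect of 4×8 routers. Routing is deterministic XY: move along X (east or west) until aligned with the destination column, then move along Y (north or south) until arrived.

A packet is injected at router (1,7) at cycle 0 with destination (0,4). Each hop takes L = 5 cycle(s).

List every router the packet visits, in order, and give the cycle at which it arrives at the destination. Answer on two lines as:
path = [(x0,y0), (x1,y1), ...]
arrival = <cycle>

#0 — 1,7 | c0
#1 — 0,7 | c5 | W
#2 — 0,6 | c10 | S
#3 — 0,5 | c15 | S
#4 — 0,4 | c20 | S

path = [(1,7), (0,7), (0,6), (0,5), (0,4)]
arrival = 20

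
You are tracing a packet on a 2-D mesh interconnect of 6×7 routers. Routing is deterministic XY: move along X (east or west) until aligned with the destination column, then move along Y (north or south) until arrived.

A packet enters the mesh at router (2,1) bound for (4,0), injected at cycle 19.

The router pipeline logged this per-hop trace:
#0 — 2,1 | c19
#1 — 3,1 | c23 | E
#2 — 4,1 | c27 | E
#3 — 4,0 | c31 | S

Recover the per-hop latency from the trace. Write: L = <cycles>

From hop 0 (19) to hop 1 (23): +4 cycles.
Per-hop latency L = Δcyc = 4.

L = 4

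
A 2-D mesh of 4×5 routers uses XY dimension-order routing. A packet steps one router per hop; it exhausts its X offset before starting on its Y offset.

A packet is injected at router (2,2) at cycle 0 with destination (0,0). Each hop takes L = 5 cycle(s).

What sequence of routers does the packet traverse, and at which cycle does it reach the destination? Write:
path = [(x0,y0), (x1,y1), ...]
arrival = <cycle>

path = [(2,2), (1,2), (0,2), (0,1), (0,0)]
arrival = 20

  0. router=(2,2) cycle=0 (inject)
  1. router=(1,2) cycle=5 dir=W
  2. router=(0,2) cycle=10 dir=W
  3. router=(0,1) cycle=15 dir=S
  4. router=(0,0) cycle=20 dir=S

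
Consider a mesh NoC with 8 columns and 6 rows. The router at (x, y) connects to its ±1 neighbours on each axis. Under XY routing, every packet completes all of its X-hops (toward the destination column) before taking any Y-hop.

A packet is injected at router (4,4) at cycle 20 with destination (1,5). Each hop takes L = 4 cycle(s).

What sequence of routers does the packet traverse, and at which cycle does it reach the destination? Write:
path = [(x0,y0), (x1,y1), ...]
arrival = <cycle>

path = [(4,4), (3,4), (2,4), (1,4), (1,5)]
arrival = 36

  0. router=(4,4) cycle=20 (inject)
  1. router=(3,4) cycle=24 dir=W
  2. router=(2,4) cycle=28 dir=W
  3. router=(1,4) cycle=32 dir=W
  4. router=(1,5) cycle=36 dir=N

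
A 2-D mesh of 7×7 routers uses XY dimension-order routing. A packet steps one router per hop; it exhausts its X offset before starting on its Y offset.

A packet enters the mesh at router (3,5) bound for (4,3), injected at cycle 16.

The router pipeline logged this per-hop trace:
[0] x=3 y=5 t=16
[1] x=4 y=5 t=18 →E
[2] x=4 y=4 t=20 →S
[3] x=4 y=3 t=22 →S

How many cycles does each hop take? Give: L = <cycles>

L = 2

From hop 0 (16) to hop 1 (18): +2 cycles.
One hop costs L cycles, so L = 2.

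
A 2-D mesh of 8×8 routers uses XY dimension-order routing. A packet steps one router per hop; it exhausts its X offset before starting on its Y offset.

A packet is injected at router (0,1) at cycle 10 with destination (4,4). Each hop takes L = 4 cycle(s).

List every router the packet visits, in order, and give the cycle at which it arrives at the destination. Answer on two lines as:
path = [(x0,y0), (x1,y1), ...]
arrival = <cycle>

path = [(0,1), (1,1), (2,1), (3,1), (4,1), (4,2), (4,3), (4,4)]
arrival = 38

hop 0: (0,1) @ cyc 10
hop 1: (1,1) @ cyc 14  [E]
hop 2: (2,1) @ cyc 18  [E]
hop 3: (3,1) @ cyc 22  [E]
hop 4: (4,1) @ cyc 26  [E]
hop 5: (4,2) @ cyc 30  [N]
hop 6: (4,3) @ cyc 34  [N]
hop 7: (4,4) @ cyc 38  [N]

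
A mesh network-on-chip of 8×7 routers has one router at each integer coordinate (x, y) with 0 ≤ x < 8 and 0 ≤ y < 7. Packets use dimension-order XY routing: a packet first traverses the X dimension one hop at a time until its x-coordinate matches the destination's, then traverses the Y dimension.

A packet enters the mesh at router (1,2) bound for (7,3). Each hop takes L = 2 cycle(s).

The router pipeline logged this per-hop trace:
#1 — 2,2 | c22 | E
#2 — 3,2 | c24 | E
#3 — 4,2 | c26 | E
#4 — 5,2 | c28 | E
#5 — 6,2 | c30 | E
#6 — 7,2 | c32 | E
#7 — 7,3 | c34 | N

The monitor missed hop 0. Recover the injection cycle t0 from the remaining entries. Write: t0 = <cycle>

Hop 1 reached at cycle 22; hop k is at t0 + k·L.
t0 = cyc[1] − L = 22 − 2 = 20.

t0 = 20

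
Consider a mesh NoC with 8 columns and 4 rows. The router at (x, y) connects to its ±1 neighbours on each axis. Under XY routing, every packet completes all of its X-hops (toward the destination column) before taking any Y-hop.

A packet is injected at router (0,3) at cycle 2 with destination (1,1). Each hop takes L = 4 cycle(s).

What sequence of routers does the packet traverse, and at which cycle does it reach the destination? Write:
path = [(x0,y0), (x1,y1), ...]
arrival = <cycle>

hop 0: (0,3) @ cyc 2
hop 1: (1,3) @ cyc 6  [E]
hop 2: (1,2) @ cyc 10  [S]
hop 3: (1,1) @ cyc 14  [S]

path = [(0,3), (1,3), (1,2), (1,1)]
arrival = 14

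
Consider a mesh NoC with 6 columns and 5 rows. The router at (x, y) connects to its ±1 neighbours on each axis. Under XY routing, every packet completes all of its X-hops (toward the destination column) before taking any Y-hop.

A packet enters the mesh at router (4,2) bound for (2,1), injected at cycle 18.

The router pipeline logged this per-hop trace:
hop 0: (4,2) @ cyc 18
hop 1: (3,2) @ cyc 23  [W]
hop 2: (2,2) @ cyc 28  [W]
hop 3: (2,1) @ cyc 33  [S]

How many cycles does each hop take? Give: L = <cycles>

Between hops 0 and 1 the cycle counter advances 23 − 18 = 5.
Each hop adds L, hence L = 5.

L = 5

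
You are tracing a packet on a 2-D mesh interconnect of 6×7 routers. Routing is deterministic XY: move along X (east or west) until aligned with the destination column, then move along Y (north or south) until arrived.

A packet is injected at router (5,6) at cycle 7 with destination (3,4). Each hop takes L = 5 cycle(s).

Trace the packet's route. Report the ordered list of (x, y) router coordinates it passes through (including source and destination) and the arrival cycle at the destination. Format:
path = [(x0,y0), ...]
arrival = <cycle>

path = [(5,6), (4,6), (3,6), (3,5), (3,4)]
arrival = 27

src (5,6)  cyc=7
W→(4,6)  cyc=12
W→(3,6)  cyc=17
S→(3,5)  cyc=22
S→(3,4)  cyc=27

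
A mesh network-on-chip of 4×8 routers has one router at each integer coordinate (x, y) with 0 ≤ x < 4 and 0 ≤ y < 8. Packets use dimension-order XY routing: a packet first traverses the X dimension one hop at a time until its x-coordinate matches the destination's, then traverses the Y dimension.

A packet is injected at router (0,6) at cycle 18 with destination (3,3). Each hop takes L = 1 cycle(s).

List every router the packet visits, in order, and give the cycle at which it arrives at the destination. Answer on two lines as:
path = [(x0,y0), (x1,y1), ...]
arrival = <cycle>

path = [(0,6), (1,6), (2,6), (3,6), (3,5), (3,4), (3,3)]
arrival = 24

[0] x=0 y=6 t=18
[1] x=1 y=6 t=19 →E
[2] x=2 y=6 t=20 →E
[3] x=3 y=6 t=21 →E
[4] x=3 y=5 t=22 →S
[5] x=3 y=4 t=23 →S
[6] x=3 y=3 t=24 →S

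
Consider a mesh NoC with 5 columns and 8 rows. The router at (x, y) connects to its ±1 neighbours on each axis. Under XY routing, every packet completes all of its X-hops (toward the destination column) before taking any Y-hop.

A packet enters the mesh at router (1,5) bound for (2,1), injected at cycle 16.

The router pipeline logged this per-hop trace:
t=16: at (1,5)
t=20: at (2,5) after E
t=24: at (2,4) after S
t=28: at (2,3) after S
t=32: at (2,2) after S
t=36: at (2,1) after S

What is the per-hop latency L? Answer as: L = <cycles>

Δcyc across hop 0→1: 20 − 16 = 4.
One hop costs L cycles, so L = 4.

L = 4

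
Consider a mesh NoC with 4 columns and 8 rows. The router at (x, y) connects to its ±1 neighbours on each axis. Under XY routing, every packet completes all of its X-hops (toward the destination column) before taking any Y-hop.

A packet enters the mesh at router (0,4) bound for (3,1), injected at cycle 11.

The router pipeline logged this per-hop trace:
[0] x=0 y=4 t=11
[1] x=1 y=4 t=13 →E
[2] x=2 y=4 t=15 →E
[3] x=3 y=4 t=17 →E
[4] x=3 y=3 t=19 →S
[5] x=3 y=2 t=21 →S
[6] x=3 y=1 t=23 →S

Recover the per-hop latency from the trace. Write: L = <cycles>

Between hops 0 and 1 the cycle counter advances 13 − 11 = 2.
Each hop adds L, hence L = 2.

L = 2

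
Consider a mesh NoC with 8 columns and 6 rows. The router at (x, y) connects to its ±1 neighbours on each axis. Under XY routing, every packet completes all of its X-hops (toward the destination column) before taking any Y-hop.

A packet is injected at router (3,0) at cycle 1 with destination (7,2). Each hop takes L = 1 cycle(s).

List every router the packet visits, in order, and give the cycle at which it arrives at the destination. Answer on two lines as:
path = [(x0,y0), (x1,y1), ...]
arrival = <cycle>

path = [(3,0), (4,0), (5,0), (6,0), (7,0), (7,1), (7,2)]
arrival = 7

[0] x=3 y=0 t=1
[1] x=4 y=0 t=2 →E
[2] x=5 y=0 t=3 →E
[3] x=6 y=0 t=4 →E
[4] x=7 y=0 t=5 →E
[5] x=7 y=1 t=6 →N
[6] x=7 y=2 t=7 →N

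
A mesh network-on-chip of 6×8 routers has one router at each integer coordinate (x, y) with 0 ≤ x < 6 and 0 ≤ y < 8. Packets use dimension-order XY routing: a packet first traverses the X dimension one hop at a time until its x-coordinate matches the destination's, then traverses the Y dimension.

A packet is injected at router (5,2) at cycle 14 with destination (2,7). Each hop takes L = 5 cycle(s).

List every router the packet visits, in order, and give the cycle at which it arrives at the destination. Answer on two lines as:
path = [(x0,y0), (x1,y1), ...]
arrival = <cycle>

path = [(5,2), (4,2), (3,2), (2,2), (2,3), (2,4), (2,5), (2,6), (2,7)]
arrival = 54

[0] x=5 y=2 t=14
[1] x=4 y=2 t=19 →W
[2] x=3 y=2 t=24 →W
[3] x=2 y=2 t=29 →W
[4] x=2 y=3 t=34 →N
[5] x=2 y=4 t=39 →N
[6] x=2 y=5 t=44 →N
[7] x=2 y=6 t=49 →N
[8] x=2 y=7 t=54 →N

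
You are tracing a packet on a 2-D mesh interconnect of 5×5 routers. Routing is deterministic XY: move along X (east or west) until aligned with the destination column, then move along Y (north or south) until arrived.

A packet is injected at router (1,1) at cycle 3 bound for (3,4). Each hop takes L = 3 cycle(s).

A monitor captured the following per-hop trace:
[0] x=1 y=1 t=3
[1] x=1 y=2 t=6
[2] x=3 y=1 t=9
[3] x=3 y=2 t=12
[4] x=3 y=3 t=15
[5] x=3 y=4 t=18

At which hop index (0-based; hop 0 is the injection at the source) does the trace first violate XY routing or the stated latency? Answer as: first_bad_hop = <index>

[1] (+0,+1) / 3c ⇒ BAD: Y-move but x=1≠3

first_bad_hop = 1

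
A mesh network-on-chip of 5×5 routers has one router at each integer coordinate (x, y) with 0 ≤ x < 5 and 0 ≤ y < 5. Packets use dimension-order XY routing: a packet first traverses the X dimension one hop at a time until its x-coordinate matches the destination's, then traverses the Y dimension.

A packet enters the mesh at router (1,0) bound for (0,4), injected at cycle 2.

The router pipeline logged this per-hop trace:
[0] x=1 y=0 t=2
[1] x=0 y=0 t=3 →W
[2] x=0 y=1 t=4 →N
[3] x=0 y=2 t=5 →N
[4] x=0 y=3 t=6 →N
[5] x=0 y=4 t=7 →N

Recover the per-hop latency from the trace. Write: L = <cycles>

From hop 0 (2) to hop 1 (3): +1 cycles.
That increment is L by definition: L = 1.

L = 1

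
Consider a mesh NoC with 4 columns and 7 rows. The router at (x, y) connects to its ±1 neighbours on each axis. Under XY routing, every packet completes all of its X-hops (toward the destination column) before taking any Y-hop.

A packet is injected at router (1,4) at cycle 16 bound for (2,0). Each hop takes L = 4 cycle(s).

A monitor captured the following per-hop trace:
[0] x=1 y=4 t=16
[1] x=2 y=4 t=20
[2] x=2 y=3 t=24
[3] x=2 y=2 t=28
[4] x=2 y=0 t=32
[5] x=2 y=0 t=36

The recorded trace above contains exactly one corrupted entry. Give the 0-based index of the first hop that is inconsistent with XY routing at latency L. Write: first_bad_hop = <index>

[1] (+1,+0) / 4c ⇒ ok
[2] (+0,-1) / 4c ⇒ ok
[3] (+0,-1) / 4c ⇒ ok
[4] (+0,-2) / 4c ⇒ BAD: non-unit step

first_bad_hop = 4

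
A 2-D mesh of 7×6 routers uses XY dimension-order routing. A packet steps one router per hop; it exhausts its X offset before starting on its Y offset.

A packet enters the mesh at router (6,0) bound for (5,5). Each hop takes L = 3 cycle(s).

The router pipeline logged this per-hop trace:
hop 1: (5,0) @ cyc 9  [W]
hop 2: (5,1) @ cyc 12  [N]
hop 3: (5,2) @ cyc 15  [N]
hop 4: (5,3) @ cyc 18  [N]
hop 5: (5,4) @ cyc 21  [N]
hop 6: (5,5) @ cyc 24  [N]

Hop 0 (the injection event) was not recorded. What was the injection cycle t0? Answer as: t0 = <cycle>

t0 = 6

The first recorded entry is hop 1 at cycle 9.
t0 = cyc[1] − L = 9 − 3 = 6.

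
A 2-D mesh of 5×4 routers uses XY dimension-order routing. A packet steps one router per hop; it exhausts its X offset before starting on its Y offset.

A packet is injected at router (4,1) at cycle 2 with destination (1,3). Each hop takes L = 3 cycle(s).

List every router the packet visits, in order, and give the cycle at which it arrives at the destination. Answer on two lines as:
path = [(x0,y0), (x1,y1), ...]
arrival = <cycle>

path = [(4,1), (3,1), (2,1), (1,1), (1,2), (1,3)]
arrival = 17

t=2: at (4,1)
t=5: at (3,1) after W
t=8: at (2,1) after W
t=11: at (1,1) after W
t=14: at (1,2) after N
t=17: at (1,3) after N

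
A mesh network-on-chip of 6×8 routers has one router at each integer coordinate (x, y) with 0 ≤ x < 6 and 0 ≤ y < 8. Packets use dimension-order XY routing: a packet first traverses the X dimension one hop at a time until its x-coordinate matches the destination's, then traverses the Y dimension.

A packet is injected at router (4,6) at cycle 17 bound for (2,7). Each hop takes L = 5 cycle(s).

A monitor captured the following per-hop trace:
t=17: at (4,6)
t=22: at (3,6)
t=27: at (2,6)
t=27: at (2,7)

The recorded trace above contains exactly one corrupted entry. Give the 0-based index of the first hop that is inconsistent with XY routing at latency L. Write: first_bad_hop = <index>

first_bad_hop = 3

check 1→ d=(-1,0) cyc+5: ok
check 2→ d=(-1,0) cyc+5: ok
check 3→ d=(0,1) cyc+0: BAD: Δcyc=0≠L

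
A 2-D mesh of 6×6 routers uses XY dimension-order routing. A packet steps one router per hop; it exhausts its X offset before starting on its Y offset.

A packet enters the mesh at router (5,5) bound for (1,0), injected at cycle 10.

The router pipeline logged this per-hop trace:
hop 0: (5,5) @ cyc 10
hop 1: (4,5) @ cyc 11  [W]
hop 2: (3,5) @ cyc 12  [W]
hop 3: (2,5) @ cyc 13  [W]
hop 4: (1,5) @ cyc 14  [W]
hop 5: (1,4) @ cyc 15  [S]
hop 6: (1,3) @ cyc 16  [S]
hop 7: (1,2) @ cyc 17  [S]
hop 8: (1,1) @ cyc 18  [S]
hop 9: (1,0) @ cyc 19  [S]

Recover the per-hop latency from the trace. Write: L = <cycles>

L = 1

Between hops 0 and 1 the cycle counter advances 11 − 10 = 1.
Each hop adds L, hence L = 1.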